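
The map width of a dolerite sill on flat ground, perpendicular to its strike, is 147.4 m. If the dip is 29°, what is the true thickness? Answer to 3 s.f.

True thickness t = w · sin(dip) = 147.4 × sin 29°
t = 147.4 × 0.4848 = 71.461 m

71.5 m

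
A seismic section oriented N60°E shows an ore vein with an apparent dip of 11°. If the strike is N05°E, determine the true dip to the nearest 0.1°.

β = acute angle between strike N05°E and section N60°E = 55°.
tan δ = tan α / sin β = tan 11° / sin 55° = 0.1944 / 0.8192 = 0.2373
true dip = arctan 0.2373 = 13.35°

13.3°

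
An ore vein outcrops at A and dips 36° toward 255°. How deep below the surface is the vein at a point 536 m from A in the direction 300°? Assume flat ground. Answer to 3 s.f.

The hole lies 45° from the dip direction, so the down-dip offset is 536 × cos 45° = 379.01 m.
Depth = down-dip offset × tan(dip) = 379.01 × tan 36° = 379.01 × 0.7265
Depth = 275.37 m

275 m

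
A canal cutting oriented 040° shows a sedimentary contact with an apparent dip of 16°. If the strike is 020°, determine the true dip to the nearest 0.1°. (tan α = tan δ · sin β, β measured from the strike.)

The section is 20° from the strike.
tan δ = tan α / sin β = tan 16° / sin 20° = 0.2867 / 0.3420 = 0.8384
δ = arctan(0.8384) = 39.98°

40.0°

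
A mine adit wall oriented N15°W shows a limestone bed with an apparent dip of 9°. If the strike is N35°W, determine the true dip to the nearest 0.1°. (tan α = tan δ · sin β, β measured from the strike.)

24.8°

The section is 20° from the strike.
tan(true dip) = tan 9° / sin 20° = 0.4631
true dip = arctan 0.4631 = 24.85°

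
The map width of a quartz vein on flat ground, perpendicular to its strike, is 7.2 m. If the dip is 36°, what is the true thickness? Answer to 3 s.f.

True thickness t = w · sin(dip) = 7.2 × sin 36°
t = 7.2 × 0.5878 = 4.232 m

4.23 m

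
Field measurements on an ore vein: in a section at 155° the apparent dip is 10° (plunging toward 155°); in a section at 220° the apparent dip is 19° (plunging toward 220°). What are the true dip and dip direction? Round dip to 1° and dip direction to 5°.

Each apparent-dip line lies in the plane. As unit vectors (x east, y north, z up), v₁ plunges 10°→155° and v₂ plunges 19°→220°.
Cross product v₁ × v₂ gives the pole to the plane: n ∝ (-0.165, -0.241, 0.844).
Dip δ = arctan(|n_h|/n_z) = arctan(0.292/0.844) = 19.1°.
Dip direction = atan2(-0.165, -0.241) = 214° (azimuth of n's horizontal projection).

true dip 19°, dip direction 215°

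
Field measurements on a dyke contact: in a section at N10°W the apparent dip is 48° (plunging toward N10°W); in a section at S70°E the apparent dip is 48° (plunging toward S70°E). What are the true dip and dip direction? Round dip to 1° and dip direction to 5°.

The two traces are lines in the plane: v₁ = (sin 350°·cos 48°, cos 350°·cos 48°, −sin 48°), v₂ = (sin 110°·cos 48°, cos 110°·cos 48°, −sin 48°).
Cross product v₁ × v₂ gives the pole to the plane: n ∝ (0.660, 0.554, 0.388).
True dip = arccos(n_z / |n|) = arccos(0.4105) = 65.8°.
The horizontal component of n points toward azimuth atan2(n_x, n_y) = 50°, the dip direction.

true dip 66°, dip direction 050°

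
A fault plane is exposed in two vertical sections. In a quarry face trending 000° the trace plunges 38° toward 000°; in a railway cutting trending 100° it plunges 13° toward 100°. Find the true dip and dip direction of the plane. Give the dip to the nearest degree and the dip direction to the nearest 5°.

Represent each trace as a vector plunging at its apparent dip toward its trend (east-north-up frame): v₁ = (0.000, 0.788, -0.616), v₂ = (0.960, -0.169, -0.225).
n = v₁ × v₂ = (0.281, 0.591, 0.756) (taken with n_z > 0).
Dip δ = arctan(|n_h|/n_z) = arctan(0.654/0.756) = 40.9°.
The horizontal component of n points toward azimuth atan2(n_x, n_y) = 25°, the dip direction.

true dip 41°, dip direction 025°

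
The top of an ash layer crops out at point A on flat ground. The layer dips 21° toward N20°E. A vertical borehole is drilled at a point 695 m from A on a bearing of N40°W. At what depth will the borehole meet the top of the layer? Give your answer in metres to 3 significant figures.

The hole lies 60° from the dip direction, so the down-dip offset is 695 × cos 60° = 347.50 m.
Depth = down-dip offset × tan(dip) = 347.50 × tan 21° = 347.50 × 0.3839
Depth = 133.39 m

133 m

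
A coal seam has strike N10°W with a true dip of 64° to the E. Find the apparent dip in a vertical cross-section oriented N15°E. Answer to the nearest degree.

41°

The strike is N10°W and the section trends N15°E; the acute angle between them is β = 25°.
tan(apparent dip) = tan 64° · sin 25° = 0.8665
α = arctan(0.8665) = 40.91°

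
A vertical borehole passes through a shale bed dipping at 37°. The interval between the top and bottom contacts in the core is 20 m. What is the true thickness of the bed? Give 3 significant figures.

16.0 m

True thickness t = h · cos(dip) = 20 × cos 37°
t = 20 × 0.7986 = 15.973 m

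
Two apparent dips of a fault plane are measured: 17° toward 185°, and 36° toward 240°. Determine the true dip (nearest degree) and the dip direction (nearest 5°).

true dip 36°, dip direction 250°

The two traces are lines in the plane: v₁ = (sin 185°·cos 17°, cos 185°·cos 17°, −sin 17°), v₂ = (sin 240°·cos 36°, cos 240°·cos 36°, −sin 36°).
n = v₁ × v₂ = (-0.442, -0.156, 0.634) (taken with n_z > 0).
tan δ = √(n_x²+n_y²)/n_z = 0.468/0.634, so δ = 36.5°.
The horizontal component of n points toward azimuth atan2(n_x, n_y) = 251°, the dip direction.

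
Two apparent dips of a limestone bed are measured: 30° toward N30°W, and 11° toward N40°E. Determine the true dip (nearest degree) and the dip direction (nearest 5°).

Represent each trace as a vector plunging at its apparent dip toward its trend (east-north-up frame): v₁ = (-0.433, 0.750, -0.500), v₂ = (0.631, 0.752, -0.191).
n = v₁ × v₂ = (-0.233, 0.398, 0.799) (taken with n_z > 0).
True dip = arccos(n_z / |n|) = arccos(0.8660) = 30.0°.
Dip direction = azimuth of (n_x, n_y) = atan2(-0.233, 0.398) = 330°.

true dip 30°, dip direction 330°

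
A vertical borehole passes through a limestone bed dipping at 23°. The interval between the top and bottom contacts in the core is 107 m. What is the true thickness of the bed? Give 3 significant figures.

98.5 m

True thickness t = h · cos(dip) = 107 × cos 23°
t = 107 × 0.9205 = 98.494 m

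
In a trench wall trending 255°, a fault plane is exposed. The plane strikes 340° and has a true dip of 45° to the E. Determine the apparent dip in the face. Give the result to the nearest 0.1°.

44.9°

Angle between strike (340°) and section (255°): β = 85°.
tan α = tan 45° × sin 85° = 1.0000 × 0.9962 = 0.9962
apparent dip = arctan 0.9962 = 44.89°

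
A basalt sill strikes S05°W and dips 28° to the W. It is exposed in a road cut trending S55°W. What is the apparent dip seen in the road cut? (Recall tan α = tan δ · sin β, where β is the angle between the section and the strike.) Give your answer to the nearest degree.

Angle between strike (S05°W) and section (S55°W): β = 50°.
tan(apparent dip) = tan 28° · sin 50° = 0.4073
α = arctan(0.4073) = 22.16°

22°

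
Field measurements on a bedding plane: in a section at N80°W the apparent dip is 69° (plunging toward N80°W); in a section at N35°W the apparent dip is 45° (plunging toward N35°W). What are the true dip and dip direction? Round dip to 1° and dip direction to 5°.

true dip 71°, dip direction 255°

Represent each trace as a vector plunging at its apparent dip toward its trend (east-north-up frame): v₁ = (-0.353, 0.062, -0.934), v₂ = (-0.406, 0.579, -0.707).
n = v₁ × v₂ = (-0.497, -0.129, 0.179) (taken with n_z > 0).
tan δ = √(n_x²+n_y²)/n_z = 0.513/0.179, so δ = 70.8°.
The horizontal component of n points toward azimuth atan2(n_x, n_y) = 255°, the dip direction.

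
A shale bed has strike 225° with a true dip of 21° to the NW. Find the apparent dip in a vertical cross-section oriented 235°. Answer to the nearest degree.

4°

Angle between strike (225°) and section (235°): β = 10°.
tan(apparent dip) = tan 21° · sin 10° = 0.0667
α = arctan(0.0667) = 3.81°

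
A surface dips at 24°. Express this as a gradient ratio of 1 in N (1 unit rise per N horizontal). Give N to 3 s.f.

1 in 2.25

1 : N means tan θ = 1/N, so N = 1/tan 24° = 1/0.4452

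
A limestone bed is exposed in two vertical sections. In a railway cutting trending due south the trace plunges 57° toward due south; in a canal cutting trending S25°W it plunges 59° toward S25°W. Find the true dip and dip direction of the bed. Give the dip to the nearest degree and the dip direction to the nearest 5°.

The two traces are lines in the plane: v₁ = (sin 180°·cos 57°, cos 180°·cos 57°, −sin 57°), v₂ = (sin 205°·cos 59°, cos 205°·cos 59°, −sin 59°).
n = v₁ × v₂ = (-0.075, -0.183, 0.119) (taken with n_z > 0).
tan δ = √(n_x²+n_y²)/n_z = 0.197/0.119, so δ = 59.0°.
Dip direction = azimuth of (n_x, n_y) = atan2(-0.075, -0.183) = 202°.

true dip 59°, dip direction 200°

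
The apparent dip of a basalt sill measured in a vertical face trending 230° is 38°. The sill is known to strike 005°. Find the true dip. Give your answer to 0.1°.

The section is 45° from the strike.
tan(true dip) = tan 38° / sin 45° = 1.1049
δ = arctan(1.1049) = 47.85°

47.9°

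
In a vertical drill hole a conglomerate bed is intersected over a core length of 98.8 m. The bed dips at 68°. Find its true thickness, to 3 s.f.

True thickness t = h · cos(dip) = 98.8 × cos 68°
t = 98.8 × 0.3746 = 37.011 m

37.0 m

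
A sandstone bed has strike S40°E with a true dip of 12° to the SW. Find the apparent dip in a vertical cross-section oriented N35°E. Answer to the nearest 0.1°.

The section lies 75° from the strike.
tan α = tan 12° × sin 75° = 0.2126 × 0.9659 = 0.2053
apparent dip = arctan 0.2053 = 11.60°

11.6°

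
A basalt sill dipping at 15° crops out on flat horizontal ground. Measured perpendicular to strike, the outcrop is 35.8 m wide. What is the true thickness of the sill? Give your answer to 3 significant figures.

True thickness t = w · sin(dip) = 35.8 × sin 15°
t = 35.8 × 0.2588 = 9.266 m

9.27 m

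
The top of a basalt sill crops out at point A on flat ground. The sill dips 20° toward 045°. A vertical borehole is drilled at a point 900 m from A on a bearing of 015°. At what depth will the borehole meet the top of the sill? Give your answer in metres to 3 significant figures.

The hole lies 30° from the dip direction, so the down-dip offset is 900 × cos 30° = 779.42 m.
Depth = down-dip offset × tan(dip) = 779.42 × tan 20° = 779.42 × 0.3640
Depth = 283.69 m

284 m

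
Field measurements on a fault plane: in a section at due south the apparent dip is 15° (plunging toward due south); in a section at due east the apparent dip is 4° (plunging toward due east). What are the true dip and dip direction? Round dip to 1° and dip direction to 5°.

true dip 15°, dip direction 165°

Each apparent-dip line lies in the plane. As unit vectors (x east, y north, z up), v₁ plunges 15°→due south and v₂ plunges 4°→due east.
n = v₁ × v₂ = (0.067, -0.258, 0.964) (taken with n_z > 0).
tan δ = √(n_x²+n_y²)/n_z = 0.267/0.964, so δ = 15.5°.
Dip direction = azimuth of (n_x, n_y) = atan2(0.067, -0.258) = 165°.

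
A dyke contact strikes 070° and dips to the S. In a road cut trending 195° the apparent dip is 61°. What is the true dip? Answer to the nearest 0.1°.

β = acute angle between strike 070° and section 195° = 55°.
tan(true dip) = tan 61° / sin 55° = 2.2023
true dip = arctan 2.2023 = 65.58°

65.6°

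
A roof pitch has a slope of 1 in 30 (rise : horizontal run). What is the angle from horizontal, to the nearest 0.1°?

tan θ = 1/30 = 0.0333
θ = arctan(0.0333) = 1.91°

1.9°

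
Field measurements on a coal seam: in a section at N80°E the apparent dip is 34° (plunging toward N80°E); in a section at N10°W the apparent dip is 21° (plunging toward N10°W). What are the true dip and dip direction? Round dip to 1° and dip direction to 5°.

true dip 38°, dip direction 050°

Represent each trace as a vector plunging at its apparent dip toward its trend (east-north-up frame): v₁ = (0.816, 0.144, -0.559), v₂ = (-0.162, 0.919, -0.358).
n = v₁ × v₂ = (0.463, 0.383, 0.774) (taken with n_z > 0).
True dip = arccos(n_z / |n|) = arccos(0.7900) = 37.8°.
Dip direction = azimuth of (n_x, n_y) = atan2(0.463, 0.383) = 50°.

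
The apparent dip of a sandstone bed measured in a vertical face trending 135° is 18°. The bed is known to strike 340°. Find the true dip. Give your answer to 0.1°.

37.6°

β = acute angle between strike 340° and section 135° = 25°.
tan δ = tan α / sin β = tan 18° / sin 25° = 0.3249 / 0.4226 = 0.7688
δ = arctan(0.7688) = 37.55°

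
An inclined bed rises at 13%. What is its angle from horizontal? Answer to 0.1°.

tan θ = 13/100 = 0.1300
θ = arctan(0.1300) = 7.41°

7.4°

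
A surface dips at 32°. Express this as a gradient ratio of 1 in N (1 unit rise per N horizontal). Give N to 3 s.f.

1 in 1.60

1 : N means tan θ = 1/N, so N = 1/tan 32° = 1/0.6249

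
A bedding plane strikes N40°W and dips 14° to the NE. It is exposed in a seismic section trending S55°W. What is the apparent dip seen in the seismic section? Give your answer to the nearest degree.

The strike is N40°W and the section trends S55°W; the acute angle between them is β = 85°.
tan(apparent dip) = tan 14° · sin 85° = 0.2484
α = arctan(0.2484) = 13.95°

14°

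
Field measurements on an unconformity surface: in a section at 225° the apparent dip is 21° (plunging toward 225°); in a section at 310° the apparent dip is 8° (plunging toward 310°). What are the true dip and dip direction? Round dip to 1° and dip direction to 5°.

Represent each trace as a vector plunging at its apparent dip toward its trend (east-north-up frame): v₁ = (-0.660, -0.660, -0.358), v₂ = (-0.759, 0.637, -0.139).
n = v₁ × v₂ = (-0.320, -0.180, 0.921) (taken with n_z > 0).
tan δ = √(n_x²+n_y²)/n_z = 0.367/0.921, so δ = 21.7°.
The horizontal component of n points toward azimuth atan2(n_x, n_y) = 241°, the dip direction.

true dip 22°, dip direction 240°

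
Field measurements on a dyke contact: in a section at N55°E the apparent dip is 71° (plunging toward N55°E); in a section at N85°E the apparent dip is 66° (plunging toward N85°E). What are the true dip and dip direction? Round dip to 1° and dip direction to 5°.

true dip 71°, dip direction 045°

Represent each trace as a vector plunging at its apparent dip toward its trend (east-north-up frame): v₁ = (0.267, 0.187, -0.946), v₂ = (0.405, 0.035, -0.914).
Cross product v₁ × v₂ gives the pole to the plane: n ∝ (0.137, 0.139, 0.066).
tan δ = √(n_x²+n_y²)/n_z = 0.196/0.066, so δ = 71.3°.
Dip direction = azimuth of (n_x, n_y) = atan2(0.137, 0.139) = 45°.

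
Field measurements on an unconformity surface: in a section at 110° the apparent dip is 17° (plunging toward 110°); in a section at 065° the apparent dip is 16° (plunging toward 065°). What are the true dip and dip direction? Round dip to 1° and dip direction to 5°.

Represent each trace as a vector plunging at its apparent dip toward its trend (east-north-up frame): v₁ = (0.899, -0.327, -0.292), v₂ = (0.871, 0.406, -0.276).
n = v₁ × v₂ = (0.209, -0.007, 0.650) (taken with n_z > 0).
tan δ = √(n_x²+n_y²)/n_z = 0.209/0.650, so δ = 17.8°.
Dip direction = azimuth of (n_x, n_y) = atan2(0.209, -0.007) = 92°.

true dip 18°, dip direction 090°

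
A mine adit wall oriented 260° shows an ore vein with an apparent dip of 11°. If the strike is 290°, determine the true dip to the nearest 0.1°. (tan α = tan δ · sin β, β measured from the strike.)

21.2°

The section is 30° from the strike.
tan(true dip) = tan 11° / sin 30° = 0.3888
δ = arctan(0.3888) = 21.24°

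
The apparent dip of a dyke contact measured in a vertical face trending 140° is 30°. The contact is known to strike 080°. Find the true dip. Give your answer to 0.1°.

β = acute angle between strike 080° and section 140° = 60°.
tan(true dip) = tan 30° / sin 60° = 0.6667
true dip = arctan 0.6667 = 33.69°

33.7°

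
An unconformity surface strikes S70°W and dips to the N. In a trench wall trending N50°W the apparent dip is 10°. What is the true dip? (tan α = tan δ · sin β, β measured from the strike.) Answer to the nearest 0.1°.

β = acute angle between strike S70°W and section N50°W = 60°.
tan δ = tan α / sin β = tan 10° / sin 60° = 0.1763 / 0.8660 = 0.2036
δ = arctan(0.2036) = 11.51°

11.5°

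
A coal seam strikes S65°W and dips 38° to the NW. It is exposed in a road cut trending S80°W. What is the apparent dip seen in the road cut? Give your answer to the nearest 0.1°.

11.4°

Angle between strike (S65°W) and section (S80°W): β = 15°.
tan α = tan 38° × sin 15° = 0.7813 × 0.2588 = 0.2022
apparent dip = arctan 0.2022 = 11.43°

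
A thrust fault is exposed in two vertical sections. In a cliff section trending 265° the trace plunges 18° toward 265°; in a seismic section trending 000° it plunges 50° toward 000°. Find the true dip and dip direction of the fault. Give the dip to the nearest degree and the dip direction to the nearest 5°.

true dip 52°, dip direction 340°

The two traces are lines in the plane: v₁ = (sin 265°·cos 18°, cos 265°·cos 18°, −sin 18°), v₂ = (sin 0°·cos 50°, cos 0°·cos 50°, −sin 50°).
n = v₁ × v₂ = (-0.262, 0.726, 0.609) (taken with n_z > 0).
Dip δ = arctan(|n_h|/n_z) = arctan(0.772/0.609) = 51.7°.
Dip direction = azimuth of (n_x, n_y) = atan2(-0.262, 0.726) = 340°.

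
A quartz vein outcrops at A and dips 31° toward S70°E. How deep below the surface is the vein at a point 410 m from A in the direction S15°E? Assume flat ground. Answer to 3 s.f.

141 m

The hole lies 55° from the dip direction, so the down-dip offset is 410 × cos 55° = 235.17 m.
Depth = down-dip offset × tan(dip) = 235.17 × tan 31° = 235.17 × 0.6009
Depth = 141.30 m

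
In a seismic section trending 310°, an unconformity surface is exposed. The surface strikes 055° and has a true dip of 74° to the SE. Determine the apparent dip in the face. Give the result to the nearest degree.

73°

Angle between strike (055°) and section (310°): β = 75°.
tan(apparent dip) = tan 74° · sin 75° = 3.3686
α = arctan(3.3686) = 73.47°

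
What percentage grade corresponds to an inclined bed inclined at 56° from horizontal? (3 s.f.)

grade % = 100 × tan 56° = 100 × 1.4826

148%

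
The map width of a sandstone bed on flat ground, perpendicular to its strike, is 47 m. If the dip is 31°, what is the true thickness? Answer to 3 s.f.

True thickness t = w · sin(dip) = 47 × sin 31°
t = 47 × 0.5150 = 24.207 m

24.2 m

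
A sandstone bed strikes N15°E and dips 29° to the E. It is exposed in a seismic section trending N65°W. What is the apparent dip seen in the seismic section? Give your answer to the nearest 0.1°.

The section lies 80° from the strike.
tan(apparent dip) = tan 29° · sin 80° = 0.5459
α = arctan(0.5459) = 28.63°

28.6°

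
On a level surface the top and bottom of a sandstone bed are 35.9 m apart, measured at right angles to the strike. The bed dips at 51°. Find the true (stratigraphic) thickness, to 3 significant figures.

True thickness t = w · sin(dip) = 35.9 × sin 51°
t = 35.9 × 0.7771 = 27.900 m

27.9 m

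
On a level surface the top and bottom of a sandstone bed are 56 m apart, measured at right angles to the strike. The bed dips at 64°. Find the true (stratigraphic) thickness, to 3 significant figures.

50.3 m

True thickness t = w · sin(dip) = 56 × sin 64°
t = 56 × 0.8988 = 50.332 m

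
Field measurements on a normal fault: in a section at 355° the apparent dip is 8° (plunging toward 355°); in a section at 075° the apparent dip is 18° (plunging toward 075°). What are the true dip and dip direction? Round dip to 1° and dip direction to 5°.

true dip 19°, dip direction 060°

The two traces are lines in the plane: v₁ = (sin 355°·cos 8°, cos 355°·cos 8°, −sin 8°), v₂ = (sin 75°·cos 18°, cos 75°·cos 18°, −sin 18°).
Cross product v₁ × v₂ gives the pole to the plane: n ∝ (0.271, 0.155, 0.927).
True dip = arccos(n_z / |n|) = arccos(0.9479) = 18.6°.
Dip direction = azimuth of (n_x, n_y) = atan2(0.271, 0.155) = 60°.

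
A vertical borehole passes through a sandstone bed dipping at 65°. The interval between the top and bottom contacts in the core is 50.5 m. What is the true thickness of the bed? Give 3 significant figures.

21.3 m

True thickness t = h · cos(dip) = 50.5 × cos 65°
t = 50.5 × 0.4226 = 21.342 m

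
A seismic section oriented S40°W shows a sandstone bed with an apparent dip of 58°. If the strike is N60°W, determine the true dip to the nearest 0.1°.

58.4°

β = acute angle between strike N60°W and section S40°W = 80°.
tan(true dip) = tan 58° / sin 80° = 1.6250
δ = arctan(1.6250) = 58.39°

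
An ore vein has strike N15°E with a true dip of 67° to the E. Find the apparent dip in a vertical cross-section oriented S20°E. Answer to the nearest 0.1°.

The strike is N15°E and the section trends S20°E; the acute angle between them is β = 35°.
tan α = tan 67° × sin 35° = 2.3559 × 0.5736 = 1.3513
apparent dip = arctan 1.3513 = 53.50°

53.5°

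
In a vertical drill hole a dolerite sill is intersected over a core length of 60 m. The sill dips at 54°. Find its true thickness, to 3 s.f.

True thickness t = h · cos(dip) = 60 × cos 54°
t = 60 × 0.5878 = 35.267 m

35.3 m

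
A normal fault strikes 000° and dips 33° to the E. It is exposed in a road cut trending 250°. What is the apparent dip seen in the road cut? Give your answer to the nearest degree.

Angle between strike (000°) and section (250°): β = 70°.
tan(apparent dip) = tan 33° · sin 70° = 0.6102
α = arctan(0.6102) = 31.39°

31°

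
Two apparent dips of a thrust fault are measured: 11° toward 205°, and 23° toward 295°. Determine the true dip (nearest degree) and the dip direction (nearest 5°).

The two traces are lines in the plane: v₁ = (sin 205°·cos 11°, cos 205°·cos 11°, −sin 11°), v₂ = (sin 295°·cos 23°, cos 295°·cos 23°, −sin 23°).
The plane normal is n = v₁ × v₂ ∝ (-0.422, 0.003, 0.904).
tan δ = √(n_x²+n_y²)/n_z = 0.422/0.904, so δ = 25.0°.
Dip direction = azimuth of (n_x, n_y) = atan2(-0.422, 0.003) = 270°.

true dip 25°, dip direction 270°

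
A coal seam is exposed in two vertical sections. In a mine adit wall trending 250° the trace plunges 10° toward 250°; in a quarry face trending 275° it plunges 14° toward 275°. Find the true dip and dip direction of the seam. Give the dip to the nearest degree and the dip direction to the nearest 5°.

Represent each trace as a vector plunging at its apparent dip toward its trend (east-north-up frame): v₁ = (-0.925, -0.337, -0.174), v₂ = (-0.967, 0.085, -0.242).
n = v₁ × v₂ = (-0.096, 0.056, 0.404) (taken with n_z > 0).
Dip δ = arctan(|n_h|/n_z) = arctan(0.111/0.404) = 15.4°.
The horizontal component of n points toward azimuth atan2(n_x, n_y) = 300°, the dip direction.

true dip 15°, dip direction 300°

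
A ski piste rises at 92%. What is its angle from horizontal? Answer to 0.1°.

tan θ = 92/100 = 0.9200
θ = arctan(0.9200) = 42.61°

42.6°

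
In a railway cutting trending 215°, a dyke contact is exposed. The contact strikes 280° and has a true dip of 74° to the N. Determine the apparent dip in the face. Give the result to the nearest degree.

The section lies 65° from the strike.
tan(apparent dip) = tan 74° · sin 65° = 3.1607
apparent dip = arctan 3.1607 = 72.44°

72°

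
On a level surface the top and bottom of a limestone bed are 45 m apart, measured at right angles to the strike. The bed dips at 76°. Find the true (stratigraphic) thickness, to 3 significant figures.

True thickness t = w · sin(dip) = 45 × sin 76°
t = 45 × 0.9703 = 43.663 m

43.7 m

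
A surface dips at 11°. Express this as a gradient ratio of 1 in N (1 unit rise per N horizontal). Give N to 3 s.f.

1 : N means tan θ = 1/N, so N = 1/tan 11° = 1/0.1944

1 in 5.14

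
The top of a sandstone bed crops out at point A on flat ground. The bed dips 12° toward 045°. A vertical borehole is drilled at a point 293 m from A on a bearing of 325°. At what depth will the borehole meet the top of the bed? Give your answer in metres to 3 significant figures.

The hole lies 80° from the dip direction, so the down-dip offset is 293 × cos 80° = 50.88 m.
Depth = down-dip offset × tan(dip) = 50.88 × tan 12° = 50.88 × 0.2126
Depth = 10.81 m

10.8 m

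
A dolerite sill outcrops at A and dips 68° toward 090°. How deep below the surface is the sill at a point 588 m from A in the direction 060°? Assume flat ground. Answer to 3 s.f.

1260 m

The hole lies 30° from the dip direction, so the down-dip offset is 588 × cos 30° = 509.22 m.
Depth = down-dip offset × tan(dip) = 509.22 × tan 68° = 509.22 × 2.4751
Depth = 1260.37 m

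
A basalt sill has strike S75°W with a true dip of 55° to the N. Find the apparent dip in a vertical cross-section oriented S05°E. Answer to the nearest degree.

55°

The section lies 80° from the strike.
tan(apparent dip) = tan 55° · sin 80° = 1.4065
α = arctan(1.4065) = 54.59°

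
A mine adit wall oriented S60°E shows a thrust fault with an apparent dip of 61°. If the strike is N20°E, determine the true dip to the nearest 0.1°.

61.4°

The section is 80° from the strike.
tan δ = tan α / sin β = tan 61° / sin 80° = 1.8040 / 0.9848 = 1.8319
δ = arctan(1.8319) = 61.37°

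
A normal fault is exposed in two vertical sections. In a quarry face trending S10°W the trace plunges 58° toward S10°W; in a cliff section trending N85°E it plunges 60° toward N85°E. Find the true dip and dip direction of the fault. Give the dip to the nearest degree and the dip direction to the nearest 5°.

Represent each trace as a vector plunging at its apparent dip toward its trend (east-north-up frame): v₁ = (-0.092, -0.522, -0.848), v₂ = (0.498, 0.044, -0.866).
Cross product v₁ × v₂ gives the pole to the plane: n ∝ (0.489, -0.502, 0.256).
tan δ = √(n_x²+n_y²)/n_z = 0.701/0.256, so δ = 69.9°.
Dip direction = azimuth of (n_x, n_y) = atan2(0.489, -0.502) = 136°.

true dip 70°, dip direction 135°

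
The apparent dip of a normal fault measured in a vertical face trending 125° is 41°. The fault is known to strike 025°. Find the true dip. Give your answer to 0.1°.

41.4°

The section is 80° from the strike.
tan(true dip) = tan 41° / sin 80° = 0.8827
δ = arctan(0.8827) = 41.43°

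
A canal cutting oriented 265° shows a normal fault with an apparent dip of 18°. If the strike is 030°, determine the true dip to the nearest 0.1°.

21.6°

β = acute angle between strike 030° and section 265° = 55°.
tan δ = tan α / sin β = tan 18° / sin 55° = 0.3249 / 0.8192 = 0.3967
true dip = arctan 0.3967 = 21.64°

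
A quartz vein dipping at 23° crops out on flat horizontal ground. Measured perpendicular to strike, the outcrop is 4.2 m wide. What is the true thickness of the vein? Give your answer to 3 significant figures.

1.64 m

True thickness t = w · sin(dip) = 4.2 × sin 23°
t = 4.2 × 0.3907 = 1.641 m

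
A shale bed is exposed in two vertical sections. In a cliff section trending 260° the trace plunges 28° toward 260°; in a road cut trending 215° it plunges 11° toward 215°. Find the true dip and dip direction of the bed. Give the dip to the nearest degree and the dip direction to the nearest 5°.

true dip 31°, dip direction 285°

Represent each trace as a vector plunging at its apparent dip toward its trend (east-north-up frame): v₁ = (-0.870, -0.153, -0.469), v₂ = (-0.563, -0.804, -0.191).
n = v₁ × v₂ = (-0.348, 0.098, 0.613) (taken with n_z > 0).
tan δ = √(n_x²+n_y²)/n_z = 0.362/0.613, so δ = 30.6°.
Dip direction = azimuth of (n_x, n_y) = atan2(-0.348, 0.098) = 286°.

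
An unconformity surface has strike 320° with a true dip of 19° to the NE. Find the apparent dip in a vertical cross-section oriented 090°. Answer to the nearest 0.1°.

The strike is 320° and the section trends 090°; the acute angle between them is β = 50°.
tan(apparent dip) = tan 19° · sin 50° = 0.2638
α = arctan(0.2638) = 14.78°

14.8°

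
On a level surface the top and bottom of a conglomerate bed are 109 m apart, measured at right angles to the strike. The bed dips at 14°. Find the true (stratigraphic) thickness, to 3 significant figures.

26.4 m

True thickness t = w · sin(dip) = 109 × sin 14°
t = 109 × 0.2419 = 26.369 m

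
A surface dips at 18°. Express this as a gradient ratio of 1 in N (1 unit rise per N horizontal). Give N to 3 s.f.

1 : N means tan θ = 1/N, so N = 1/tan 18° = 1/0.3249

1 in 3.08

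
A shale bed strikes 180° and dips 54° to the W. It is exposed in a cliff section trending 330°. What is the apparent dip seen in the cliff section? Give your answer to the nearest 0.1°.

The section lies 30° from the strike.
tan α = tan 54° × sin 30° = 1.3764 × 0.5000 = 0.6882
apparent dip = arctan 0.6882 = 34.54°

34.5°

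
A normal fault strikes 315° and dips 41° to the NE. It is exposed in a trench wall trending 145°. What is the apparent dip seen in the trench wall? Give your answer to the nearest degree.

The section lies 10° from the strike.
tan α = tan 41° × sin 10° = 0.8693 × 0.1736 = 0.1510
α = arctan(0.1510) = 8.58°

9°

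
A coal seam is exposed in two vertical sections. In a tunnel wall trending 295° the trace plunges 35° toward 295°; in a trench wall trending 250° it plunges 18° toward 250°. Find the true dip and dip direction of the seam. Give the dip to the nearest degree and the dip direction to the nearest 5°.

true dip 37°, dip direction 315°

The two traces are lines in the plane: v₁ = (sin 295°·cos 35°, cos 295°·cos 35°, −sin 35°), v₂ = (sin 250°·cos 18°, cos 250°·cos 18°, −sin 18°).
n = v₁ × v₂ = (-0.294, 0.283, 0.551) (taken with n_z > 0).
tan δ = √(n_x²+n_y²)/n_z = 0.408/0.551, so δ = 36.5°.
The horizontal component of n points toward azimuth atan2(n_x, n_y) = 314°, the dip direction.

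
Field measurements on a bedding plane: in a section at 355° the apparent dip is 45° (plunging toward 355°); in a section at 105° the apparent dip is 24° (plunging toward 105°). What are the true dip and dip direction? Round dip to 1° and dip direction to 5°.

true dip 53°, dip direction 035°

The two traces are lines in the plane: v₁ = (sin 355°·cos 45°, cos 355°·cos 45°, −sin 45°), v₂ = (sin 105°·cos 24°, cos 105°·cos 24°, −sin 24°).
Cross product v₁ × v₂ gives the pole to the plane: n ∝ (0.454, 0.649, 0.607).
tan δ = √(n_x²+n_y²)/n_z = 0.792/0.607, so δ = 52.5°.
Dip direction = azimuth of (n_x, n_y) = atan2(0.454, 0.649) = 35°.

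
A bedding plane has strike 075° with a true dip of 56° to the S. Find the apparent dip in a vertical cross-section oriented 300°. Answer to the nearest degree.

46°

The section lies 45° from the strike.
tan α = tan 56° × sin 45° = 1.4826 × 0.7071 = 1.0483
apparent dip = arctan 1.0483 = 46.35°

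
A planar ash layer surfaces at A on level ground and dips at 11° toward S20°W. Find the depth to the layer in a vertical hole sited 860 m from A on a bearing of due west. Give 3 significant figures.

57.2 m

The hole lies 70° from the dip direction, so the down-dip offset is 860 × cos 70° = 294.14 m.
Depth = down-dip offset × tan(dip) = 294.14 × tan 11° = 294.14 × 0.1944
Depth = 57.17 m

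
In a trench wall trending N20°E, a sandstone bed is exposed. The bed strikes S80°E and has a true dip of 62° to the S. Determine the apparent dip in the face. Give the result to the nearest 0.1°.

The section lies 80° from the strike.
tan α = tan 62° × sin 80° = 1.8807 × 0.9848 = 1.8522
α = arctan(1.8522) = 61.63°

61.6°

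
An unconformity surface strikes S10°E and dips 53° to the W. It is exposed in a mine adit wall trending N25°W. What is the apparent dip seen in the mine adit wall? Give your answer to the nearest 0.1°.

19.0°

Angle between strike (S10°E) and section (N25°W): β = 15°.
tan α = tan 53° × sin 15° = 1.3270 × 0.2588 = 0.3435
α = arctan(0.3435) = 18.96°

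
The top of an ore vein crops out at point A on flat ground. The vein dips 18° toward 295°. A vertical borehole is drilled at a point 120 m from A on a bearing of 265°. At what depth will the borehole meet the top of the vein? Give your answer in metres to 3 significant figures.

33.8 m

The hole lies 30° from the dip direction, so the down-dip offset is 120 × cos 30° = 103.92 m.
Depth = down-dip offset × tan(dip) = 103.92 × tan 18° = 103.92 × 0.3249
Depth = 33.77 m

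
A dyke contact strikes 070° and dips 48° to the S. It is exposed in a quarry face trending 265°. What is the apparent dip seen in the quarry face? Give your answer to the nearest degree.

The strike is 070° and the section trends 265°; the acute angle between them is β = 15°.
tan(apparent dip) = tan 48° · sin 15° = 0.2874
apparent dip = arctan 0.2874 = 16.04°

16°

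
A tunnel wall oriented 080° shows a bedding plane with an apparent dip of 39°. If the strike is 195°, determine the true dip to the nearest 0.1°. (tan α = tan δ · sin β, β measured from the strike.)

41.8°

β = acute angle between strike 195° and section 080° = 65°.
tan δ = tan α / sin β = tan 39° / sin 65° = 0.8098 / 0.9063 = 0.8935
δ = arctan(0.8935) = 41.78°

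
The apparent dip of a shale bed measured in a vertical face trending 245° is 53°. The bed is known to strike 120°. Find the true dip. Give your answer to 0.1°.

The section is 55° from the strike.
tan δ = tan α / sin β = tan 53° / sin 55° = 1.3270 / 0.8192 = 1.6200
true dip = arctan 1.6200 = 58.31°

58.3°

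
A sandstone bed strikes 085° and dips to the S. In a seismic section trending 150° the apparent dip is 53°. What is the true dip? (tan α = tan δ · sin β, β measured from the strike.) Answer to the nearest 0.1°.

55.7°

The section is 65° from the strike.
tan(true dip) = tan 53° / sin 65° = 1.4642
δ = arctan(1.4642) = 55.67°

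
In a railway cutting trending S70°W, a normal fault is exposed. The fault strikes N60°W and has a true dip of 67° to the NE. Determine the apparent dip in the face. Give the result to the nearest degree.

The strike is N60°W and the section trends S70°W; the acute angle between them is β = 50°.
tan α = tan 67° × sin 50° = 2.3559 × 0.7660 = 1.8047
α = arctan(1.8047) = 61.01°

61°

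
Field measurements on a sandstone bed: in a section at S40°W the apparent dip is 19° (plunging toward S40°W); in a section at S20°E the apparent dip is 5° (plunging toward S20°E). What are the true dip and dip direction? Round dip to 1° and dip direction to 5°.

Represent each trace as a vector plunging at its apparent dip toward its trend (east-north-up frame): v₁ = (-0.608, -0.724, -0.326), v₂ = (0.341, -0.936, -0.087).
Cross product v₁ × v₂ gives the pole to the plane: n ∝ (-0.242, -0.164, 0.816).
tan δ = √(n_x²+n_y²)/n_z = 0.292/0.816, so δ = 19.7°.
Dip direction = atan2(-0.242, -0.164) = 236° (azimuth of n's horizontal projection).

true dip 20°, dip direction 235°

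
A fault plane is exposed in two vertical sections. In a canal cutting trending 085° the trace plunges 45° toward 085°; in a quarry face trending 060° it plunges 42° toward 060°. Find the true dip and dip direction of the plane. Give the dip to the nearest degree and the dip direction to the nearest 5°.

Each apparent-dip line lies in the plane. As unit vectors (x east, y north, z up), v₁ plunges 45°→085° and v₂ plunges 42°→060°.
The plane normal is n = v₁ × v₂ ∝ (0.222, 0.016, 0.222).
Dip δ = arctan(|n_h|/n_z) = arctan(0.222/0.222) = 45.0°.
Dip direction = azimuth of (n_x, n_y) = atan2(0.222, 0.016) = 86°.

true dip 45°, dip direction 085°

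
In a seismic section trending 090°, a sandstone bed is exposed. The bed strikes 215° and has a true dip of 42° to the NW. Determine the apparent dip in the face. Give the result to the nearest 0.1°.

The strike is 215° and the section trends 090°; the acute angle between them is β = 55°.
tan(apparent dip) = tan 42° · sin 55° = 0.7376
α = arctan(0.7376) = 36.41°

36.4°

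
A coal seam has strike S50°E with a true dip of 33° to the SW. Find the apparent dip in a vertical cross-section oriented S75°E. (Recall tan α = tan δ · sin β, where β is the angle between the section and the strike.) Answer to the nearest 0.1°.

The strike is S50°E and the section trends S75°E; the acute angle between them is β = 25°.
tan(apparent dip) = tan 33° · sin 25° = 0.2745
α = arctan(0.2745) = 15.35°

15.3°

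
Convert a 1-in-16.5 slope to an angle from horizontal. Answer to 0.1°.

tan θ = 1/16.5 = 0.0606
θ = arctan(0.0606) = 3.47°

3.5°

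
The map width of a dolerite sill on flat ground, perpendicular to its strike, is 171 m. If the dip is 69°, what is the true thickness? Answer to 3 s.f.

True thickness t = w · sin(dip) = 171 × sin 69°
t = 171 × 0.9336 = 159.642 m

160 m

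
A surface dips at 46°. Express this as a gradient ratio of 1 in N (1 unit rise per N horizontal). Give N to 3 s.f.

1 in 0.966

1 : N means tan θ = 1/N, so N = 1/tan 46° = 1/1.0355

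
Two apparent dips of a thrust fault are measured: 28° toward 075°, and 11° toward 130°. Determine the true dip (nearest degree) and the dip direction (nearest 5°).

true dip 29°, dip direction 060°

Represent each trace as a vector plunging at its apparent dip toward its trend (east-north-up frame): v₁ = (0.853, 0.229, -0.469), v₂ = (0.752, -0.631, -0.191).
n = v₁ × v₂ = (0.340, 0.190, 0.710) (taken with n_z > 0).
Dip δ = arctan(|n_h|/n_z) = arctan(0.389/0.710) = 28.7°.
Dip direction = atan2(0.340, 0.190) = 61° (azimuth of n's horizontal projection).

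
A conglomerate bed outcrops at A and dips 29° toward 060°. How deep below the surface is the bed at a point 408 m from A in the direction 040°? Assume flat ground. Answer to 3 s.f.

The hole lies 20° from the dip direction, so the down-dip offset is 408 × cos 20° = 383.39 m.
Depth = down-dip offset × tan(dip) = 383.39 × tan 29° = 383.39 × 0.5543
Depth = 212.52 m

213 m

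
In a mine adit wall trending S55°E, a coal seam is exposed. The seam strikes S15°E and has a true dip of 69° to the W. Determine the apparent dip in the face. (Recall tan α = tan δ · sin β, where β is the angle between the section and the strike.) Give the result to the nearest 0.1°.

59.2°

The section lies 40° from the strike.
tan(apparent dip) = tan 69° · sin 40° = 1.6745
α = arctan(1.6745) = 59.15°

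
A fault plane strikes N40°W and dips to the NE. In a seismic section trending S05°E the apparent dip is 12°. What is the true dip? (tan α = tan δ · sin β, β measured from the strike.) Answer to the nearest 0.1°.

20.3°

β = acute angle between strike N40°W and section S05°E = 35°.
tan(true dip) = tan 12° / sin 35° = 0.3706
δ = arctan(0.3706) = 20.33°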